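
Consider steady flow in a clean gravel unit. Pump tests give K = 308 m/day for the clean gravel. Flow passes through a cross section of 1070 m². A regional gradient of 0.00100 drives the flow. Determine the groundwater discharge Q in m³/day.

330

Hydraulic gradient i = 0.00100.
Darcy's law: Q = K · A · i = 308.0 × 1070 × 0.001000 = 329.6 m³/day.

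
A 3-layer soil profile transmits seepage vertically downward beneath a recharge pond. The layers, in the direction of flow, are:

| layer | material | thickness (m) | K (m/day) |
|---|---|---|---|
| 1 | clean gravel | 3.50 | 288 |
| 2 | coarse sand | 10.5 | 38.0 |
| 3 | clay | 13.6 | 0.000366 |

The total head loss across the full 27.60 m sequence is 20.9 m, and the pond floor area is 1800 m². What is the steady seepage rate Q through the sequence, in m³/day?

Flow is perpendicular to layering, so the layers act in series and the equivalent K is the thickness-weighted harmonic mean.
Total thickness L = 3.50 + 10.5 + 13.6 = 27.60 m.
Σ(b_i/K_i) = 3.50/288 + 10.5/38.0 + 13.6/0.000366 = 37159 d.
K_eq = L / Σ(b_i/K_i) = 27.60 / 37159 = 0.0007428 m/day.
Q = K_eq · A · (Δh/L) = 0.0007428 × 1800 × (20.9/27.60) = 1.012 m³/day.

1.01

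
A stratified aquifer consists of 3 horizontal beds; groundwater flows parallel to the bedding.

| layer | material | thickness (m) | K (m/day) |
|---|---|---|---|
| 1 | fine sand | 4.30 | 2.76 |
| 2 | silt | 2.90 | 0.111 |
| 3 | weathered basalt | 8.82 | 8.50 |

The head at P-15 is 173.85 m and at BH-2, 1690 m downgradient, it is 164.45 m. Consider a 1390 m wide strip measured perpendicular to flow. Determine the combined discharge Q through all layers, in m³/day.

Flow is parallel to layering, so each bed carries its own Darcy discharge and the transmissivities add.
Σ(K_i·b_i) = 2.76×4.30 + 0.111×2.90 + 8.50×8.82 = 87.16 m²/day.
Hydraulic gradient i = (173.85 − 164.45) / 1690 = 9.4 / 1690 = 0.005562.
Q = Σ(K_i·b_i) · W · i = 87.16 × 1390 × 0.005562 = 673.9 m³/day.

674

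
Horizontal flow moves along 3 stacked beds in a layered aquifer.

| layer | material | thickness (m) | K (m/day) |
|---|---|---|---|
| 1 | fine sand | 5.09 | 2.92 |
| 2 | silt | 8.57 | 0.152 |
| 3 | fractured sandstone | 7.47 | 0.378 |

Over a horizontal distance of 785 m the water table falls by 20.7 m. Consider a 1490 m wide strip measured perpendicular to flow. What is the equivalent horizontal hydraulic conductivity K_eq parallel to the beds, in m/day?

0.899

Flow is parallel to layering, so each bed carries its own Darcy discharge and the transmissivities add.
Σ(K_i·b_i) = 2.92×5.09 + 0.152×8.57 + 0.378×7.47 = 18.99 m²/day.
Total thickness b = 21.13 m, so K_eq = Σ(K_i·b_i)/b = 0.8987 m/day.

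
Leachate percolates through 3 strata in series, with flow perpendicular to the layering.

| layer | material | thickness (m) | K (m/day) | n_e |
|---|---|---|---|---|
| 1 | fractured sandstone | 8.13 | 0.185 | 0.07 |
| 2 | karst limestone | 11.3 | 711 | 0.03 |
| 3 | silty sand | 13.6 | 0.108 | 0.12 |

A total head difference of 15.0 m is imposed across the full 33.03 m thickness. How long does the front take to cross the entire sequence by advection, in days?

28.8

With flow normal to the layers, continuity requires the same specific discharge q through every layer.
Σ(b_i/K_i) = 8.13/0.185 + 11.3/711 + 13.6/0.108 = 169.9 d.
q = Δh / Σ(b_i/K_i) = 15.0 / 169.9 = 0.08829 m/day.
In each layer the seepage velocity is v_i = q/n_i, so the layer transit time is t_i = b_i·n_i / q:
  layer 1 (fractured sandstone): t_1 = 8.13 × 0.07 / 0.08829 = 6.446 d
  layer 2 (karst limestone): t_2 = 11.3 × 0.03 / 0.08829 = 3.839 d
  layer 3 (silty sand): t_3 = 13.6 × 0.12 / 0.08829 = 18.48 d
Total t = Σ t_i = 28.77 days.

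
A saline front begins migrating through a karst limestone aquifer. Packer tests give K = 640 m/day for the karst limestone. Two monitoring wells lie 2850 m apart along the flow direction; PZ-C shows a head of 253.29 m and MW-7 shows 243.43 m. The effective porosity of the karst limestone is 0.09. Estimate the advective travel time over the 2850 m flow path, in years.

0.317

Hydraulic gradient i = (253.29 − 243.43) / 2850 = 9.86 / 2850 = 0.003460.
Darcy flux q = K · i = 640.0 × 0.003460 = 2.214 m/day.
Seepage velocity v = q / n_e = 2.214 / 0.09 = 24.60 m/day.
Travel time t = L / v = 2850 / 24.60 = 115.8 days = 0.3172 years.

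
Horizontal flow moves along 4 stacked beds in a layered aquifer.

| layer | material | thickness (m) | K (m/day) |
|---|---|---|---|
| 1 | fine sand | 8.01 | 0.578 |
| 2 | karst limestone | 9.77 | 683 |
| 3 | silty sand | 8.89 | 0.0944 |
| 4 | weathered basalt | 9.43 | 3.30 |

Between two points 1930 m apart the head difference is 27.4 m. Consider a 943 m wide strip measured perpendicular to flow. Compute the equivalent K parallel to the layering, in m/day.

Flow is parallel to layering, so each bed carries its own Darcy discharge and the transmissivities add.
Σ(K_i·b_i) = 0.578×8.01 + 683×9.77 + 0.0944×8.89 + 3.30×9.43 = 6709 m²/day.
Total thickness b = 36.10 m, so K_eq = Σ(K_i·b_i)/b = 185.9 m/day.

186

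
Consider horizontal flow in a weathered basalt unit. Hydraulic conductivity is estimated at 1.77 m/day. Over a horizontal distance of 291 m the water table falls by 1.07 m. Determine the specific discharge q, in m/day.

0.00651

Hydraulic gradient i = Δh / L = 1.07 / 291 = 0.003677.
Specific discharge q = K · i = 1.770 × 0.003677 = 0.006508 m/day.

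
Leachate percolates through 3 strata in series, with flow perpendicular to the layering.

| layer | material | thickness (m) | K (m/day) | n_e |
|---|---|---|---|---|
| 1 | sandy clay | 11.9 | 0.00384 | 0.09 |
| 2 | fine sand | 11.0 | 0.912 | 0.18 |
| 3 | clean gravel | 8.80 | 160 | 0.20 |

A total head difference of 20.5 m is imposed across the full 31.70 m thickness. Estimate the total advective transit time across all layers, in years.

With flow normal to the layers, continuity requires the same specific discharge q through every layer.
Σ(b_i/K_i) = 11.9/0.00384 + 11.0/0.912 + 8.80/160 = 3111 d.
q = Δh / Σ(b_i/K_i) = 20.5 / 3111 = 0.006589 m/day.
In each layer the seepage velocity is v_i = q/n_i, so the layer transit time is t_i = b_i·n_i / q:
  layer 1 (sandy clay): t_1 = 11.9 × 0.09 / 0.006589 = 162.5 d
  layer 2 (fine sand): t_2 = 11.0 × 0.18 / 0.006589 = 300.5 d
  layer 3 (clean gravel): t_3 = 8.80 × 0.20 / 0.006589 = 267.1 d
Total t = Σ t_i = 730.1 days = 1.999 years.

2.00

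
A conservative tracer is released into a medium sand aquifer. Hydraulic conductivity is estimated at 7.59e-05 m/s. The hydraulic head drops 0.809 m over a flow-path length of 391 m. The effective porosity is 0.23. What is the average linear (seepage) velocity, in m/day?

Convert K: 7.59e-05 m/s × 86400 = 6.558 m/day.
Hydraulic gradient i = Δh / L = 0.809 / 391 = 0.002069.
Darcy flux q = K · i = 6.558 × 0.002069 = 0.01357 m/day.
Seepage velocity v = q / n_e = 0.01357 / 0.23 = 0.05899 m/day.

0.0590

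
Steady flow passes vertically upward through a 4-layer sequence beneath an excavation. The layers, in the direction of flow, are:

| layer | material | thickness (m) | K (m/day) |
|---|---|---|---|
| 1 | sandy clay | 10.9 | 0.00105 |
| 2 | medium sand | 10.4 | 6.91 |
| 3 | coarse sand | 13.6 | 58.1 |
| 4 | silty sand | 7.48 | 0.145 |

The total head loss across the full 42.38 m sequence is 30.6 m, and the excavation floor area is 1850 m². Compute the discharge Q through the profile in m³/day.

5.43

Flow is perpendicular to layering, so the layers act in series and the equivalent K is the thickness-weighted harmonic mean.
Total thickness L = 10.9 + 10.4 + 13.6 + 7.48 = 42.38 m.
Σ(b_i/K_i) = 10.9/0.00105 + 10.4/6.91 + 13.6/58.1 + 7.48/0.145 = 10434 d.
K_eq = L / Σ(b_i/K_i) = 42.38 / 10434 = 0.004062 m/day.
Q = K_eq · A · (Δh/L) = 0.004062 × 1850 × (30.6/42.38) = 5.425 m³/day.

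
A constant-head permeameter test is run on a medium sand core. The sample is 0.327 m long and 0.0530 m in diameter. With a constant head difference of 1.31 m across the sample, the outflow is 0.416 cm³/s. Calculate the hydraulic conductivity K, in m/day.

4.07

Cross-sectional area A = π·(d/2)² = π × (0.0530/2)² = 0.002206 m².
Convert discharge: 0.416 cm³/s = 4.160e-07 m³/s.
Darcy's law rearranged: K = Q·L / (A·Δh) = 4.160e-07 × 0.327 / (0.002206 × 1.31) = 4.707e-05 m/s = 4.067 m/day.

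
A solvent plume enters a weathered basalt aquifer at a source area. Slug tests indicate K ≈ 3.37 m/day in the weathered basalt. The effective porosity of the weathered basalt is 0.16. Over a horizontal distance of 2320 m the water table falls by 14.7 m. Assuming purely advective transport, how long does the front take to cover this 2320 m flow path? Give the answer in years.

Hydraulic gradient i = Δh / L = 14.7 / 2320 = 0.006336.
Darcy flux q = K · i = 3.370 × 0.006336 = 0.02135 m/day.
Seepage velocity v = q / n_e = 0.02135 / 0.16 = 0.1335 m/day.
Travel time t = L / v = 2320 / 0.1335 = 17384 days = 47.59 years.

47.6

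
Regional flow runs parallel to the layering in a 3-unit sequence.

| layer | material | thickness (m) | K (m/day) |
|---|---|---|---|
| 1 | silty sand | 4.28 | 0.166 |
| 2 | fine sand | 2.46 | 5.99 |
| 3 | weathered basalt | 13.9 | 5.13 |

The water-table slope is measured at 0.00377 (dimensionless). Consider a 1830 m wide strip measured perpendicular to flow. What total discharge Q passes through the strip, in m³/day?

599

Flow is parallel to layering, so each bed carries its own Darcy discharge and the transmissivities add.
Σ(K_i·b_i) = 0.166×4.28 + 5.99×2.46 + 5.13×13.9 = 86.75 m²/day.
Hydraulic gradient i = 0.00377.
Q = Σ(K_i·b_i) · W · i = 86.75 × 1830 × 0.003770 = 598.5 m³/day.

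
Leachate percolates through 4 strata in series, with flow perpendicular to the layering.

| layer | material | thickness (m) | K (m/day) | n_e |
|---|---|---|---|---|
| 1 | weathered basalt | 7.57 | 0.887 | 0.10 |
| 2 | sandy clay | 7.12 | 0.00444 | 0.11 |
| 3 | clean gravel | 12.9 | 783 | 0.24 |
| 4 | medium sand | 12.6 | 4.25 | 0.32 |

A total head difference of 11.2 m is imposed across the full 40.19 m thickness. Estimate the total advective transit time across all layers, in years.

With flow normal to the layers, continuity requires the same specific discharge q through every layer.
Σ(b_i/K_i) = 7.57/0.887 + 7.12/0.00444 + 12.9/783 + 12.6/4.25 = 1615 d.
q = Δh / Σ(b_i/K_i) = 11.2 / 1615 = 0.006934 m/day.
In each layer the seepage velocity is v_i = q/n_i, so the layer transit time is t_i = b_i·n_i / q:
  layer 1 (weathered basalt): t_1 = 7.57 × 0.10 / 0.006934 = 109.2 d
  layer 2 (sandy clay): t_2 = 7.12 × 0.11 / 0.006934 = 112.9 d
  layer 3 (clean gravel): t_3 = 12.9 × 0.24 / 0.006934 = 446.5 d
  layer 4 (medium sand): t_4 = 12.6 × 0.32 / 0.006934 = 581.4 d
Total t = Σ t_i = 1250 days = 3.422 years.

3.42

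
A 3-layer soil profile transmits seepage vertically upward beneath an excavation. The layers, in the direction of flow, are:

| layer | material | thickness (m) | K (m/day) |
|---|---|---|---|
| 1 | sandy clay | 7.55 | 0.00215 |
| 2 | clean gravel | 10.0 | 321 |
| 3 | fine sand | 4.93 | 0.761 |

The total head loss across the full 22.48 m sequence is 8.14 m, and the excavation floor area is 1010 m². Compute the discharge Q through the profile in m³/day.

Flow is perpendicular to layering, so the layers act in series and the equivalent K is the thickness-weighted harmonic mean.
Total thickness L = 7.55 + 10.0 + 4.93 = 22.48 m.
Σ(b_i/K_i) = 7.55/0.00215 + 10.0/321 + 4.93/0.761 = 3518 d.
K_eq = L / Σ(b_i/K_i) = 22.48 / 3518 = 0.006390 m/day.
Q = K_eq · A · (Δh/L) = 0.006390 × 1010 × (8.14/22.48) = 2.337 m³/day.

2.34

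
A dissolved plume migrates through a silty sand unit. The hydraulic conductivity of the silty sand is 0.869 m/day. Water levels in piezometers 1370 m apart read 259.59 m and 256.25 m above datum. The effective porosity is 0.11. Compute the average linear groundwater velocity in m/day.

Hydraulic gradient i = (259.59 − 256.25) / 1370 = 3.34 / 1370 = 0.002438.
Darcy flux q = K · i = 0.8690 × 0.002438 = 0.002119 m/day.
Seepage velocity v = q / n_e = 0.002119 / 0.11 = 0.01926 m/day.

0.0193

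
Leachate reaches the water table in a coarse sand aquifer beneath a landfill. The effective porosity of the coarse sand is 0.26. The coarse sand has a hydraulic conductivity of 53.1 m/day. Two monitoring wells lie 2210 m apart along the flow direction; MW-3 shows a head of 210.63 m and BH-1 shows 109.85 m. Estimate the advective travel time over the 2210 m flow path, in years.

Hydraulic gradient i = (210.63 − 109.85) / 2210 = 100.78 / 2210 = 0.04560.
Darcy flux q = K · i = 53.10 × 0.04560 = 2.421 m/day.
Seepage velocity v = q / n_e = 2.421 / 0.26 = 9.313 m/day.
Travel time t = L / v = 2210 / 9.313 = 237.3 days = 0.6497 years.

0.650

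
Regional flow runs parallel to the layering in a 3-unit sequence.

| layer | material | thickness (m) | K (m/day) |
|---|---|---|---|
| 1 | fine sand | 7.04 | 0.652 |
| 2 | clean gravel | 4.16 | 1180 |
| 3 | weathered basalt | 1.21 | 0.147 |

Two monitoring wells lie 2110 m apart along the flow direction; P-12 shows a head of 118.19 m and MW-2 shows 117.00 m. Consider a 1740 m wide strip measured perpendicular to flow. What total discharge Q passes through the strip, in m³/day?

4820

Flow is parallel to layering, so each bed carries its own Darcy discharge and the transmissivities add.
Σ(K_i·b_i) = 0.652×7.04 + 1180×4.16 + 0.147×1.21 = 4914 m²/day.
Hydraulic gradient i = (118.19 − 117.00) / 2110 = 1.19 / 2110 = 0.0005640.
Q = Σ(K_i·b_i) · W · i = 4914 × 1740 × 0.0005640 = 4822 m³/day.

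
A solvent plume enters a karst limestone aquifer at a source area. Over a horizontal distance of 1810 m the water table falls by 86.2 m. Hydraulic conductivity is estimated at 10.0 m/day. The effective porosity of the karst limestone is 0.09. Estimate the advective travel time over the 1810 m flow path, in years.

Hydraulic gradient i = Δh / L = 86.2 / 1810 = 0.04762.
Darcy flux q = K · i = 10.00 × 0.04762 = 0.4762 m/day.
Seepage velocity v = q / n_e = 0.4762 / 0.09 = 5.292 m/day.
Travel time t = L / v = 1810 / 5.292 = 342.1 days = 0.9365 years.

0.936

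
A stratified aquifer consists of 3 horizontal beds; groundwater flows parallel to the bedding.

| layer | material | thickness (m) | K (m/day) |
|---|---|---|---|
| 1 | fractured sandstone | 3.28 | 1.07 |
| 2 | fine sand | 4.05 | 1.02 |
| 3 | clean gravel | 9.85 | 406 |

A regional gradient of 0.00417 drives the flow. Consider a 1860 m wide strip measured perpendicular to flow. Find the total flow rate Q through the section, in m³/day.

Flow is parallel to layering, so each bed carries its own Darcy discharge and the transmissivities add.
Σ(K_i·b_i) = 1.07×3.28 + 1.02×4.05 + 406×9.85 = 4007 m²/day.
Hydraulic gradient i = 0.00417.
Q = Σ(K_i·b_i) · W · i = 4007 × 1860 × 0.004170 = 31077 m³/day.

31100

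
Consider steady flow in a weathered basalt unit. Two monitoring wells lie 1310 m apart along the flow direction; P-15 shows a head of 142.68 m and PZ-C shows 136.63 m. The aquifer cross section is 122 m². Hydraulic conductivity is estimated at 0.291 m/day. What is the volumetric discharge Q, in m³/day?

Hydraulic gradient i = (142.68 − 136.63) / 1310 = 6.05 / 1310 = 0.004618.
Darcy's law: Q = K · A · i = 0.2910 × 122.0 × 0.004618 = 0.1640 m³/day.

0.164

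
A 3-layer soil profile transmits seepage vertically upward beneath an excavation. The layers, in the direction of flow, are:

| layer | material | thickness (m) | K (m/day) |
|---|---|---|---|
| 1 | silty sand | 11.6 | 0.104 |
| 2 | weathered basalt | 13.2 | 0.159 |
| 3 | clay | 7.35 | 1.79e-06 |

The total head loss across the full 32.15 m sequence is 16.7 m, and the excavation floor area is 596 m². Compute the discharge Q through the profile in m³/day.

Flow is perpendicular to layering, so the layers act in series and the equivalent K is the thickness-weighted harmonic mean.
Total thickness L = 11.6 + 13.2 + 7.35 = 32.15 m.
Σ(b_i/K_i) = 11.6/0.104 + 13.2/0.159 + 7.35/1.79e-06 = 4.106e+06 d.
K_eq = L / Σ(b_i/K_i) = 32.15 / 4.106e+06 = 7.829e-06 m/day.
Q = K_eq · A · (Δh/L) = 7.829e-06 × 596 × (16.7/32.15) = 0.002424 m³/day.

0.00242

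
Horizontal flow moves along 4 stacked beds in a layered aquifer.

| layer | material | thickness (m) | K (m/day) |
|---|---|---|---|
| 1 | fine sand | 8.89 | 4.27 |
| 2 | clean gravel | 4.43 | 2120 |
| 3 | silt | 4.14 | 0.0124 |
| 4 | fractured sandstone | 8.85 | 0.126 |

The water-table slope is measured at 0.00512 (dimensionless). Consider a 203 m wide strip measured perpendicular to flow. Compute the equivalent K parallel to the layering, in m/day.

Flow is parallel to layering, so each bed carries its own Darcy discharge and the transmissivities add.
Σ(K_i·b_i) = 4.27×8.89 + 2120×4.43 + 0.0124×4.14 + 0.126×8.85 = 9431 m²/day.
Total thickness b = 26.31 m, so K_eq = Σ(K_i·b_i)/b = 358.4 m/day.

358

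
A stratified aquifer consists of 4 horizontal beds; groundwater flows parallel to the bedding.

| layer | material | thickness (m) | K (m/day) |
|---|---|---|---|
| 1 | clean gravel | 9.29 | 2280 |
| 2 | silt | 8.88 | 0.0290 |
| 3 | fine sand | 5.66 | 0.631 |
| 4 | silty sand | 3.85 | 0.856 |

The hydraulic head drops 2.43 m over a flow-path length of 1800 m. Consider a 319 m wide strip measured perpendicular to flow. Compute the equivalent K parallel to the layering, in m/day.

Flow is parallel to layering, so each bed carries its own Darcy discharge and the transmissivities add.
Σ(K_i·b_i) = 2280×9.29 + 0.0290×8.88 + 0.631×5.66 + 0.856×3.85 = 21188 m²/day.
Total thickness b = 27.68 m, so K_eq = Σ(K_i·b_i)/b = 765.5 m/day.

765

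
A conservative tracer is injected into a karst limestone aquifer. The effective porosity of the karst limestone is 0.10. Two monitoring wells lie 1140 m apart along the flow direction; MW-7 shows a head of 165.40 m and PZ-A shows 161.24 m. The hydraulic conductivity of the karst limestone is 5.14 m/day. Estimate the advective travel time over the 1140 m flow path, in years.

Hydraulic gradient i = (165.40 − 161.24) / 1140 = 4.16 / 1140 = 0.003649.
Darcy flux q = K · i = 5.140 × 0.003649 = 0.01876 m/day.
Seepage velocity v = q / n_e = 0.01876 / 0.10 = 0.1876 m/day.
Travel time t = L / v = 1140 / 0.1876 = 6078 days = 16.64 years.

16.6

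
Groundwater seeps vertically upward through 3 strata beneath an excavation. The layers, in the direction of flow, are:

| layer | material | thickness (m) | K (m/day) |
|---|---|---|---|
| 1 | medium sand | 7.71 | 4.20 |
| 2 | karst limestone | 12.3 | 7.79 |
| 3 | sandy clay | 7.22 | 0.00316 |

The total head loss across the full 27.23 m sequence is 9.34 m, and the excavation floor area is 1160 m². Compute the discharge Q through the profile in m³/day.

Flow is perpendicular to layering, so the layers act in series and the equivalent K is the thickness-weighted harmonic mean.
Total thickness L = 7.71 + 12.3 + 7.22 = 27.23 m.
Σ(b_i/K_i) = 7.71/4.20 + 12.3/7.79 + 7.22/0.00316 = 2288 d.
K_eq = L / Σ(b_i/K_i) = 27.23 / 2288 = 0.01190 m/day.
Q = K_eq · A · (Δh/L) = 0.01190 × 1160 × (9.34/27.23) = 4.735 m³/day.

4.73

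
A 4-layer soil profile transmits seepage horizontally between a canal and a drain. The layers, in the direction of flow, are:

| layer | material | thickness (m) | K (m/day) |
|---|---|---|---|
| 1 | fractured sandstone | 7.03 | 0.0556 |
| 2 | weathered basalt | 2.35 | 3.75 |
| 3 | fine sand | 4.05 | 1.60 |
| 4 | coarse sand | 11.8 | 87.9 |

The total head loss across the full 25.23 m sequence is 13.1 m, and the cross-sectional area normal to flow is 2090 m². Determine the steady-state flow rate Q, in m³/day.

211

Flow is perpendicular to layering, so the layers act in series and the equivalent K is the thickness-weighted harmonic mean.
Total thickness L = 7.03 + 2.35 + 4.05 + 11.8 = 25.23 m.
Σ(b_i/K_i) = 7.03/0.0556 + 2.35/3.75 + 4.05/1.60 + 11.8/87.9 = 129.7 d.
K_eq = L / Σ(b_i/K_i) = 25.23 / 129.7 = 0.1945 m/day.
Q = K_eq · A · (Δh/L) = 0.1945 × 2090 × (13.1/25.23) = 211.0 m³/day.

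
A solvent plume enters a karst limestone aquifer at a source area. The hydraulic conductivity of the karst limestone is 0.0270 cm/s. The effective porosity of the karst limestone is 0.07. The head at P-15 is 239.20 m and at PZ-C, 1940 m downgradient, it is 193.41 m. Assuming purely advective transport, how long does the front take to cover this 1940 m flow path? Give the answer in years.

Convert K: 0.0270 cm/s × 864 = 23.33 m/day.
Hydraulic gradient i = (239.20 − 193.41) / 1940 = 45.79 / 1940 = 0.02360.
Darcy flux q = K · i = 23.33 × 0.02360 = 0.5506 m/day.
Seepage velocity v = q / n_e = 0.5506 / 0.07 = 7.866 m/day.
Travel time t = L / v = 1940 / 7.866 = 246.6 days = 0.6752 years.

0.675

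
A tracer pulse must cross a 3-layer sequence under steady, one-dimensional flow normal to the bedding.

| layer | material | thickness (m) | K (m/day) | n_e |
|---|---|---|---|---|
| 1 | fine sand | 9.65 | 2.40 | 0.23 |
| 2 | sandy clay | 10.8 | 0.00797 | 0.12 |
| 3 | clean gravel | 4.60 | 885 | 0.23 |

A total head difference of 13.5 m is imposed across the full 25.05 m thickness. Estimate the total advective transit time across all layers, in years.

1.26

With flow normal to the layers, continuity requires the same specific discharge q through every layer.
Σ(b_i/K_i) = 9.65/2.40 + 10.8/0.00797 + 4.60/885 = 1359 d.
q = Δh / Σ(b_i/K_i) = 13.5 / 1359 = 0.009933 m/day.
In each layer the seepage velocity is v_i = q/n_i, so the layer transit time is t_i = b_i·n_i / q:
  layer 1 (fine sand): t_1 = 9.65 × 0.23 / 0.009933 = 223.4 d
  layer 2 (sandy clay): t_2 = 10.8 × 0.12 / 0.009933 = 130.5 d
  layer 3 (clean gravel): t_3 = 4.60 × 0.23 / 0.009933 = 106.5 d
Total t = Σ t_i = 460.4 days = 1.261 years.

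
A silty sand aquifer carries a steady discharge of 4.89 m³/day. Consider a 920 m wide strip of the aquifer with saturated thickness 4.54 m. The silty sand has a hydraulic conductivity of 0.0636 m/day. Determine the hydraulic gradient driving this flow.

Cross-sectional area A = 920 × 4.54 = 4177 m².
From Q = K·A·i, i = Q / (K·A) = 4.89 / (0.06360 × 4177) = 0.01841.

0.0184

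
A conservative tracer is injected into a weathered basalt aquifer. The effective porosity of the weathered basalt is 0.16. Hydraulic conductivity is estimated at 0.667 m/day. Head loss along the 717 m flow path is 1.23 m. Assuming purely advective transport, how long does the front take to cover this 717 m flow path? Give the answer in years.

274

Hydraulic gradient i = Δh / L = 1.23 / 717 = 0.001715.
Darcy flux q = K · i = 0.6670 × 0.001715 = 0.001144 m/day.
Seepage velocity v = q / n_e = 0.001144 / 0.16 = 0.007151 m/day.
Travel time t = L / v = 717 / 0.007151 = 1.003e+05 days = 274.5 years.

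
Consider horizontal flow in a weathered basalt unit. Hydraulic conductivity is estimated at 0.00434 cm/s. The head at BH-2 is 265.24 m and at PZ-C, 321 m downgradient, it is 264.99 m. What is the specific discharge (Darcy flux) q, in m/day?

0.00292

Convert K: 0.00434 cm/s × 864 = 3.750 m/day.
Hydraulic gradient i = (265.24 − 264.99) / 321 = 0.25 / 321 = 0.0007788.
Specific discharge q = K · i = 3.750 × 0.0007788 = 0.002920 m/day.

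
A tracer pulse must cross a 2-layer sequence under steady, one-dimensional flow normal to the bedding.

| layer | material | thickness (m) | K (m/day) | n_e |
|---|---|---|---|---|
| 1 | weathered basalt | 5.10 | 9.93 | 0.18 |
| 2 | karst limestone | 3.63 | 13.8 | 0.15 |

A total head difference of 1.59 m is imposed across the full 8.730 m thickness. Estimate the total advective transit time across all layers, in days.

With flow normal to the layers, continuity requires the same specific discharge q through every layer.
Σ(b_i/K_i) = 5.10/9.93 + 3.63/13.8 = 0.7766 d.
q = Δh / Σ(b_i/K_i) = 1.59 / 0.7766 = 2.047 m/day.
In each layer the seepage velocity is v_i = q/n_i, so the layer transit time is t_i = b_i·n_i / q:
  layer 1 (weathered basalt): t_1 = 5.10 × 0.18 / 2.047 = 0.4484 d
  layer 2 (karst limestone): t_2 = 3.63 × 0.15 / 2.047 = 0.2660 d
Total t = Σ t_i = 0.7144 days.

0.714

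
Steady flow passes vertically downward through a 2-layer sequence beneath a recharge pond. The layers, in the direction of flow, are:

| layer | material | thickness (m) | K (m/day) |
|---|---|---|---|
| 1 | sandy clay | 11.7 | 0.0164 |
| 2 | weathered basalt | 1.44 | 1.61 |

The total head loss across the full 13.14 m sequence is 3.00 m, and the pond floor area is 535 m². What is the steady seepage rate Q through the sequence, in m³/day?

2.25

Flow is perpendicular to layering, so the layers act in series and the equivalent K is the thickness-weighted harmonic mean.
Total thickness L = 11.7 + 1.44 = 13.14 m.
Σ(b_i/K_i) = 11.7/0.0164 + 1.44/1.61 = 714.3 d.
K_eq = L / Σ(b_i/K_i) = 13.14 / 714.3 = 0.01840 m/day.
Q = K_eq · A · (Δh/L) = 0.01840 × 535 × (3.00/13.14) = 2.247 m³/day.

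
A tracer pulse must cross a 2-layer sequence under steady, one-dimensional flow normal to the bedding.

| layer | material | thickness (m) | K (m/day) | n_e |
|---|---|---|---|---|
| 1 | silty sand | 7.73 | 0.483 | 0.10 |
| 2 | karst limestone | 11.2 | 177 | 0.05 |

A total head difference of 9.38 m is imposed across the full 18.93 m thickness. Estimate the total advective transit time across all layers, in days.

2.28

With flow normal to the layers, continuity requires the same specific discharge q through every layer.
Σ(b_i/K_i) = 7.73/0.483 + 11.2/177 = 16.07 d.
q = Δh / Σ(b_i/K_i) = 9.38 / 16.07 = 0.5838 m/day.
In each layer the seepage velocity is v_i = q/n_i, so the layer transit time is t_i = b_i·n_i / q:
  layer 1 (silty sand): t_1 = 7.73 × 0.10 / 0.5838 = 1.324 d
  layer 2 (karst limestone): t_2 = 11.2 × 0.05 / 0.5838 = 0.9592 d
Total t = Σ t_i = 2.283 days.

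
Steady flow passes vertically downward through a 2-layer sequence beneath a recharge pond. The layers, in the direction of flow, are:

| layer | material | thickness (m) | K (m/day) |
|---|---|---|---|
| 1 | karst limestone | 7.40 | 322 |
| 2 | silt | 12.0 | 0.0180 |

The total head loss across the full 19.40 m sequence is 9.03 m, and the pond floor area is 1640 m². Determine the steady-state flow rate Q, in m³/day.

22.2

Flow is perpendicular to layering, so the layers act in series and the equivalent K is the thickness-weighted harmonic mean.
Total thickness L = 7.40 + 12.0 = 19.40 m.
Σ(b_i/K_i) = 7.40/322 + 12.0/0.0180 = 666.7 d.
K_eq = L / Σ(b_i/K_i) = 19.40 / 666.7 = 0.02910 m/day.
Q = K_eq · A · (Δh/L) = 0.02910 × 1640 × (9.03/19.40) = 22.21 m³/day.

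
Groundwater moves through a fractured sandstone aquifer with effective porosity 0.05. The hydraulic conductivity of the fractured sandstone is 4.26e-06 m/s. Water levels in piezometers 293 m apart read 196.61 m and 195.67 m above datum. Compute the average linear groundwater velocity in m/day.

0.0236

Convert K: 4.26e-06 m/s × 86400 = 0.3681 m/day.
Hydraulic gradient i = (196.61 − 195.67) / 293 = 0.94 / 293 = 0.003208.
Darcy flux q = K · i = 0.3681 × 0.003208 = 0.001181 m/day.
Seepage velocity v = q / n_e = 0.001181 / 0.05 = 0.02362 m/day.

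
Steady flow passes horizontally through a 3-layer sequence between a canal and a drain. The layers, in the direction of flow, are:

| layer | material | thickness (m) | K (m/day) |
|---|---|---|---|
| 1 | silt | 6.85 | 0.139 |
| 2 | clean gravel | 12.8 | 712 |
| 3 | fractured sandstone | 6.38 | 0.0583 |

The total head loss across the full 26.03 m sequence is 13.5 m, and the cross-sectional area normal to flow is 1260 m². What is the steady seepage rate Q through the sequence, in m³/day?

107

Flow is perpendicular to layering, so the layers act in series and the equivalent K is the thickness-weighted harmonic mean.
Total thickness L = 6.85 + 12.8 + 6.38 = 26.03 m.
Σ(b_i/K_i) = 6.85/0.139 + 12.8/712 + 6.38/0.0583 = 158.7 d.
K_eq = L / Σ(b_i/K_i) = 26.03 / 158.7 = 0.1640 m/day.
Q = K_eq · A · (Δh/L) = 0.1640 × 1260 × (13.5/26.03) = 107.2 m³/day.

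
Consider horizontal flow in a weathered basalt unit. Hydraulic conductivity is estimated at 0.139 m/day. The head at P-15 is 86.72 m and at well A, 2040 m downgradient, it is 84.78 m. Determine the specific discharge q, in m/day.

0.000132

Hydraulic gradient i = (86.72 − 84.78) / 2040 = 1.94 / 2040 = 0.0009510.
Specific discharge q = K · i = 0.1390 × 0.0009510 = 0.0001322 m/day.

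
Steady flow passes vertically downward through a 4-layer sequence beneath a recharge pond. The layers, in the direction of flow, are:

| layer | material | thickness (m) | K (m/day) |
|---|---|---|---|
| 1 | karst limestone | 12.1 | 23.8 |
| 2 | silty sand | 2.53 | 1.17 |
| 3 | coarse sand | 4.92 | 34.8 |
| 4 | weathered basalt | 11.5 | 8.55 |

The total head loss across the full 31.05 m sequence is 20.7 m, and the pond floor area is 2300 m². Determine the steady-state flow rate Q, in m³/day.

11500

Flow is perpendicular to layering, so the layers act in series and the equivalent K is the thickness-weighted harmonic mean.
Total thickness L = 12.1 + 2.53 + 4.92 + 11.5 = 31.05 m.
Σ(b_i/K_i) = 12.1/23.8 + 2.53/1.17 + 4.92/34.8 + 11.5/8.55 = 4.157 d.
K_eq = L / Σ(b_i/K_i) = 31.05 / 4.157 = 7.469 m/day.
Q = K_eq · A · (Δh/L) = 7.469 × 2300 × (20.7/31.05) = 11452 m³/day.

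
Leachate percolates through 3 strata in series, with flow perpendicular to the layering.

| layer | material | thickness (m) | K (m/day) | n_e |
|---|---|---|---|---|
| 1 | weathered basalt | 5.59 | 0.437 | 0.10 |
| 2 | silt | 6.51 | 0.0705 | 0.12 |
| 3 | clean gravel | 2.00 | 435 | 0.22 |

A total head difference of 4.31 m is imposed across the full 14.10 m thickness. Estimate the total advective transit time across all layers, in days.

43.4

With flow normal to the layers, continuity requires the same specific discharge q through every layer.
Σ(b_i/K_i) = 5.59/0.437 + 6.51/0.0705 + 2.00/435 = 105.1 d.
q = Δh / Σ(b_i/K_i) = 4.31 / 105.1 = 0.04099 m/day.
In each layer the seepage velocity is v_i = q/n_i, so the layer transit time is t_i = b_i·n_i / q:
  layer 1 (weathered basalt): t_1 = 5.59 × 0.10 / 0.04099 = 13.64 d
  layer 2 (silt): t_2 = 6.51 × 0.12 / 0.04099 = 19.06 d
  layer 3 (clean gravel): t_3 = 2.00 × 0.22 / 0.04099 = 10.73 d
Total t = Σ t_i = 43.43 days.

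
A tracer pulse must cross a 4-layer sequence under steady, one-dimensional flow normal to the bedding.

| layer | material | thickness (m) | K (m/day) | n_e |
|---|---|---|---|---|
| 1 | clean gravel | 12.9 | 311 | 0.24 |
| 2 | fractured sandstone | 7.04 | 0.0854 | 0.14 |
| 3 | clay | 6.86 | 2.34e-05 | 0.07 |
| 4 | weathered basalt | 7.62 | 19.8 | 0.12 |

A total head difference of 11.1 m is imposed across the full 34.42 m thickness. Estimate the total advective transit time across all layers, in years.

396

With flow normal to the layers, continuity requires the same specific discharge q through every layer.
Σ(b_i/K_i) = 12.9/311 + 7.04/0.0854 + 6.86/2.34e-05 + 7.62/19.8 = 2.932e+05 d.
q = Δh / Σ(b_i/K_i) = 11.1 / 2.932e+05 = 3.785e-05 m/day.
In each layer the seepage velocity is v_i = q/n_i, so the layer transit time is t_i = b_i·n_i / q:
  layer 1 (clean gravel): t_1 = 12.9 × 0.24 / 3.785e-05 = 81792 d
  layer 2 (fractured sandstone): t_2 = 7.04 × 0.14 / 3.785e-05 = 26038 d
  layer 3 (clay): t_3 = 6.86 × 0.07 / 3.785e-05 = 12686 d
  layer 4 (weathered basalt): t_4 = 7.62 × 0.12 / 3.785e-05 = 24157 d
Total t = Σ t_i = 1.447e+05 days = 396.1 years.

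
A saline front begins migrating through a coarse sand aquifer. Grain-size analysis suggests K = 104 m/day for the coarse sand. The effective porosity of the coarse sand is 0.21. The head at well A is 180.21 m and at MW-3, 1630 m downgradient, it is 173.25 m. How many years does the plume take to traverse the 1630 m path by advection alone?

Hydraulic gradient i = (180.21 − 173.25) / 1630 = 6.96 / 1630 = 0.004270.
Darcy flux q = K · i = 104.0 × 0.004270 = 0.4441 m/day.
Seepage velocity v = q / n_e = 0.4441 / 0.21 = 2.115 m/day.
Travel time t = L / v = 1630 / 2.115 = 770.8 days = 2.110 years.

2.11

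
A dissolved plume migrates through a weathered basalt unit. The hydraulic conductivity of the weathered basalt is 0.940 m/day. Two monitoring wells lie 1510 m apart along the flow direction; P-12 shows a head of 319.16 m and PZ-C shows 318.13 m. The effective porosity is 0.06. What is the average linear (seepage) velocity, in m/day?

Hydraulic gradient i = (319.16 − 318.13) / 1510 = 1.03 / 1510 = 0.0006821.
Darcy flux q = K · i = 0.9400 × 0.0006821 = 0.0006412 m/day.
Seepage velocity v = q / n_e = 0.0006412 / 0.06 = 0.01069 m/day.

0.0107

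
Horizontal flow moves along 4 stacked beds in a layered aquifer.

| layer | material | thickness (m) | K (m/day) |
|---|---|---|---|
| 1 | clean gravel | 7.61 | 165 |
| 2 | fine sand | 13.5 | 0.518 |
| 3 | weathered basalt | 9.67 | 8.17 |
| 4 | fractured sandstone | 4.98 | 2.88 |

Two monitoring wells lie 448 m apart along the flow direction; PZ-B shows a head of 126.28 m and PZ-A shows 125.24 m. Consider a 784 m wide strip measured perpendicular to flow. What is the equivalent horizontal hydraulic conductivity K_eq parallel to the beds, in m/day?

Flow is parallel to layering, so each bed carries its own Darcy discharge and the transmissivities add.
Σ(K_i·b_i) = 165×7.61 + 0.518×13.5 + 8.17×9.67 + 2.88×4.98 = 1356 m²/day.
Total thickness b = 35.76 m, so K_eq = Σ(K_i·b_i)/b = 37.92 m/day.

37.9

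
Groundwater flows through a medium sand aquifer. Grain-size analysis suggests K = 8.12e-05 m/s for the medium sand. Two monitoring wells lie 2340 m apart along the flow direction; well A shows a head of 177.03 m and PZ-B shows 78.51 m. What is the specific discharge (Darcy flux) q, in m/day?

0.295

Convert K: 8.12e-05 m/s × 86400 = 7.016 m/day.
Hydraulic gradient i = (177.03 − 78.51) / 2340 = 98.52 / 2340 = 0.04210.
Specific discharge q = K · i = 7.016 × 0.04210 = 0.2954 m/day.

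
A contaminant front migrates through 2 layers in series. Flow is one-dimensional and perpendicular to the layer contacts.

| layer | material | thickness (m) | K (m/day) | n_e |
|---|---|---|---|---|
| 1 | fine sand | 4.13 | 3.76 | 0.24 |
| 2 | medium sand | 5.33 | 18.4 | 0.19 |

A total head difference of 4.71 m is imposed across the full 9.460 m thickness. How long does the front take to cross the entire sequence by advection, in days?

With flow normal to the layers, continuity requires the same specific discharge q through every layer.
Σ(b_i/K_i) = 4.13/3.76 + 5.33/18.4 = 1.388 d.
q = Δh / Σ(b_i/K_i) = 4.71 / 1.388 = 3.393 m/day.
In each layer the seepage velocity is v_i = q/n_i, so the layer transit time is t_i = b_i·n_i / q:
  layer 1 (fine sand): t_1 = 4.13 × 0.24 / 3.393 = 0.2921 d
  layer 2 (medium sand): t_2 = 5.33 × 0.19 / 3.393 = 0.2985 d
Total t = Σ t_i = 0.5906 days.

0.591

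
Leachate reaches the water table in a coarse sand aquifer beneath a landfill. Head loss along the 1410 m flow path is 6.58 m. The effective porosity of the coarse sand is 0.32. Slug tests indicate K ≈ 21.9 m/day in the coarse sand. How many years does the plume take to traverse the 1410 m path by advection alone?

12.1

Hydraulic gradient i = Δh / L = 6.58 / 1410 = 0.004667.
Darcy flux q = K · i = 21.90 × 0.004667 = 0.1022 m/day.
Seepage velocity v = q / n_e = 0.1022 / 0.32 = 0.3194 m/day.
Travel time t = L / v = 1410 / 0.3194 = 4415 days = 12.09 years.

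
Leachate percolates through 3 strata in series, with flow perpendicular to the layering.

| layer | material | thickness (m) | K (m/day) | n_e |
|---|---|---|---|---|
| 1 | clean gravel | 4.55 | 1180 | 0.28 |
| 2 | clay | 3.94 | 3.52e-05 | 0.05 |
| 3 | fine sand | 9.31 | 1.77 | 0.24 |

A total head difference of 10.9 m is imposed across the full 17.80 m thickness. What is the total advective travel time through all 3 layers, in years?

104

With flow normal to the layers, continuity requires the same specific discharge q through every layer.
Σ(b_i/K_i) = 4.55/1180 + 3.94/3.52e-05 + 9.31/1.77 = 1.119e+05 d.
q = Δh / Σ(b_i/K_i) = 10.9 / 1.119e+05 = 9.738e-05 m/day.
In each layer the seepage velocity is v_i = q/n_i, so the layer transit time is t_i = b_i·n_i / q:
  layer 1 (clean gravel): t_1 = 4.55 × 0.28 / 9.738e-05 = 13083 d
  layer 2 (clay): t_2 = 3.94 × 0.05 / 9.738e-05 = 2023 d
  layer 3 (fine sand): t_3 = 9.31 × 0.24 / 9.738e-05 = 22946 d
Total t = Σ t_i = 38052 days = 104.2 years.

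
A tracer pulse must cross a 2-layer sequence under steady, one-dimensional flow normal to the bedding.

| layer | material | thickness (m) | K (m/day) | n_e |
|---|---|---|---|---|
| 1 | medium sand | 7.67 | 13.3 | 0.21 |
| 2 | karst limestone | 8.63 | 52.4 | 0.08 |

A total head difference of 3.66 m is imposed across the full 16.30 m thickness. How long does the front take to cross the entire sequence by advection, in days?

With flow normal to the layers, continuity requires the same specific discharge q through every layer.
Σ(b_i/K_i) = 7.67/13.3 + 8.63/52.4 = 0.7414 d.
q = Δh / Σ(b_i/K_i) = 3.66 / 0.7414 = 4.937 m/day.
In each layer the seepage velocity is v_i = q/n_i, so the layer transit time is t_i = b_i·n_i / q:
  layer 1 (medium sand): t_1 = 7.67 × 0.21 / 4.937 = 0.3263 d
  layer 2 (karst limestone): t_2 = 8.63 × 0.08 / 4.937 = 0.1399 d
Total t = Σ t_i = 0.4661 days.

0.466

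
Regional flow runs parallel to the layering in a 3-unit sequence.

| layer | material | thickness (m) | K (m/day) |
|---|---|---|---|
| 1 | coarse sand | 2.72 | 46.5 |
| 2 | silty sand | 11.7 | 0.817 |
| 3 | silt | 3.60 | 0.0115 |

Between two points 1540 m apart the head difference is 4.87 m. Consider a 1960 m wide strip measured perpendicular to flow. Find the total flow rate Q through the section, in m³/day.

843

Flow is parallel to layering, so each bed carries its own Darcy discharge and the transmissivities add.
Σ(K_i·b_i) = 46.5×2.72 + 0.817×11.7 + 0.0115×3.60 = 136.1 m²/day.
Hydraulic gradient i = Δh / L = 4.87 / 1540 = 0.003162.
Q = Σ(K_i·b_i) · W · i = 136.1 × 1960 × 0.003162 = 843.5 m³/day.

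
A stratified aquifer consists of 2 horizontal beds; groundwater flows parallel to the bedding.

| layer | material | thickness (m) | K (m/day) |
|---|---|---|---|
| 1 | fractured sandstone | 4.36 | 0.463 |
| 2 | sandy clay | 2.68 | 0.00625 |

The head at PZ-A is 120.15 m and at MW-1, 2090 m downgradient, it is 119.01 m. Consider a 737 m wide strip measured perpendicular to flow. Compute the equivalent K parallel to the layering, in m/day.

Flow is parallel to layering, so each bed carries its own Darcy discharge and the transmissivities add.
Σ(K_i·b_i) = 0.463×4.36 + 0.00625×2.68 = 2.035 m²/day.
Total thickness b = 7.040 m, so K_eq = Σ(K_i·b_i)/b = 0.2891 m/day.

0.289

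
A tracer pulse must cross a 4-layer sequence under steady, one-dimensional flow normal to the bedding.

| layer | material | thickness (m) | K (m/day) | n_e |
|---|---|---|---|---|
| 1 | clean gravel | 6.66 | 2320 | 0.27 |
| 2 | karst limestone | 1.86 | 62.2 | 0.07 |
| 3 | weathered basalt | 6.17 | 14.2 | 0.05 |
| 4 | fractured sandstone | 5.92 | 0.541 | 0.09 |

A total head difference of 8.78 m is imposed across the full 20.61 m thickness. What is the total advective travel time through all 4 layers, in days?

With flow normal to the layers, continuity requires the same specific discharge q through every layer.
Σ(b_i/K_i) = 6.66/2320 + 1.86/62.2 + 6.17/14.2 + 5.92/0.541 = 11.41 d.
q = Δh / Σ(b_i/K_i) = 8.78 / 11.41 = 0.7695 m/day.
In each layer the seepage velocity is v_i = q/n_i, so the layer transit time is t_i = b_i·n_i / q:
  layer 1 (clean gravel): t_1 = 6.66 × 0.27 / 0.7695 = 2.337 d
  layer 2 (karst limestone): t_2 = 1.86 × 0.07 / 0.7695 = 0.1692 d
  layer 3 (weathered basalt): t_3 = 6.17 × 0.05 / 0.7695 = 0.4009 d
  layer 4 (fractured sandstone): t_4 = 5.92 × 0.09 / 0.7695 = 0.6924 d
Total t = Σ t_i = 3.599 days.

3.60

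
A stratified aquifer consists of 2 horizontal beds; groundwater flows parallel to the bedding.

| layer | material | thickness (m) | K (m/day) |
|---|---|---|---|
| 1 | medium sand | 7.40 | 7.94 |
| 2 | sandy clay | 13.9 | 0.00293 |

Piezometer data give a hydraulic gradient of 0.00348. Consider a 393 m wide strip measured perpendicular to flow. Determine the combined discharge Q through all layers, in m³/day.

80.4

Flow is parallel to layering, so each bed carries its own Darcy discharge and the transmissivities add.
Σ(K_i·b_i) = 7.94×7.40 + 0.00293×13.9 = 58.80 m²/day.
Hydraulic gradient i = 0.00348.
Q = Σ(K_i·b_i) · W · i = 58.80 × 393 × 0.003480 = 80.41 m³/day.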